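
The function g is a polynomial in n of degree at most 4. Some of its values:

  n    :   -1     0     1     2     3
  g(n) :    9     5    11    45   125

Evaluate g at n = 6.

First differences: -4, 6, 34, 80. Second differences: 10, 28, 46. Third differences: 18, 18.
Level-3 differences are constant, so g has degree 3.
Fitting a degree-3 polynomial gives g(n) = 3n³ + 5n² - 2n + 5.
Then g(6) = 821.

821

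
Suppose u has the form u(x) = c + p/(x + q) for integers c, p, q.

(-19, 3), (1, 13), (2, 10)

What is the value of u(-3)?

(u(x) − c)(x + q) = p for each data point; the three points give a linear system in c and q, then p follows.
Solving: c = 4, q = 1, p = 18, so u(x) = 4 + 18/(x + 1).
Then u(-3) = 4 + 18/(-2) = -5.

-5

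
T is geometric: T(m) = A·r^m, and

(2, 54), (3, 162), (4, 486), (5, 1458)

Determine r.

3

Consecutive ratio: 162/54 = 3, and 486/162 = 3, so r = 3.
Then A·3^2 = 54 gives A = 6, and T(m) = 6·3^m.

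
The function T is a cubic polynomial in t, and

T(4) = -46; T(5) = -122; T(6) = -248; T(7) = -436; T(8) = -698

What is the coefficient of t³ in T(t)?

-2

Write T(t) = at³ + bt² + ct + d; the 5 given values yield a linear system in the 4 coefficients.
Solving, T(t) = -2t³ + 5t² + t - 2.
The coefficient of t³ is -2.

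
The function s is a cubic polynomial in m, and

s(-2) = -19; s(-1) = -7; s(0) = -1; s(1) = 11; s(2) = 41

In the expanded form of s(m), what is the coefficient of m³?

First differences: 12, 6, 12, 30. Second differences: -6, 6, 18. Third differences: 12, 12.
Level-3 differences are constant, so s has degree 3.
Fitting a degree-3 polynomial gives s(m) = 2m³ + 3m² + 7m - 1.
The coefficient of m³ is 2.

2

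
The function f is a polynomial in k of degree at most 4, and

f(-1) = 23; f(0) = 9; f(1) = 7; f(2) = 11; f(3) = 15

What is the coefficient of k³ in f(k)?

-1

First differences: -14, -2, 4, 4. Second differences: 12, 6, 0. Third differences: -6, -6.
Level-3 differences are constant, so f has degree 3.
Fitting a degree-3 polynomial gives f(k) = -k³ + 6k² - 7k + 9.
The coefficient of k³ is -1.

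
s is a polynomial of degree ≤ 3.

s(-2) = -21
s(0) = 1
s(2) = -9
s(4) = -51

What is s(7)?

Write s(x) = ax³ + bx² + cx + d; the 4 given values yield a linear system in the 4 coefficients.
Solving, the leading coefficient vanishes, and s(x) = -4x² + 3x + 1.
Then s(7) = -174.

-174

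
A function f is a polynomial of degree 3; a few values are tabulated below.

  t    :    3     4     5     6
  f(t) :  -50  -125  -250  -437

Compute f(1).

Write f(t) = at³ + bt² + ct + d; the 4 given values yield a linear system in the 4 coefficients.
Solving, f(t) = -2t³ - t² + 6t - 5.
Then f(1) = -2.

-2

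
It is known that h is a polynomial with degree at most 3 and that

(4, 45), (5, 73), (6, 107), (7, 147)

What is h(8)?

First differences: 28, 34, 40. Second differences: 6, 6.
Level-2 differences are constant, so h has degree 2.
Fitting a degree-2 polynomial gives h(t) = 3t² + t - 7.
Then h(8) = 193.

193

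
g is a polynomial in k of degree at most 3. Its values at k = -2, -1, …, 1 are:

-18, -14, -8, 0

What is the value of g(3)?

First differences: 4, 6, 8. Second differences: 2, 2.
Level-2 differences are constant, so g has degree 2.
Fitting a degree-2 polynomial gives g(k) = k² + 7k - 8.
Then g(3) = 22.

22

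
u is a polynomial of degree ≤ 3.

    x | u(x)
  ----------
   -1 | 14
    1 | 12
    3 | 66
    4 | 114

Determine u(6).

Write u(x) = ax³ + bx² + cx + d; the 4 given values yield a linear system in the 4 coefficients.
Solving, the leading coefficient vanishes, and u(x) = 7x² - x + 6.
Then u(6) = 252.

252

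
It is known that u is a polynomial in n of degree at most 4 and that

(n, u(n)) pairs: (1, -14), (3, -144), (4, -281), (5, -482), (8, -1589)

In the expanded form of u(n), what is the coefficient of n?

-7

Write u(n) = an^4 + bn³ + cn² + dn + e; the 5 given values yield a linear system in the 5 coefficients.
Solving, the leading coefficient vanishes, and u(n) = -2n³ - 8n² - 7n + 3.
The coefficient of n is -7.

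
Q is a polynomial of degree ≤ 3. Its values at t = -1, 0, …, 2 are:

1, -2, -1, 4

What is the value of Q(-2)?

First differences: -3, 1, 5. Second differences: 4, 4.
Level-2 differences are constant, so Q has degree 2.
Fitting a degree-2 polynomial gives Q(t) = 2t² - t - 2.
Then Q(-2) = 8.

8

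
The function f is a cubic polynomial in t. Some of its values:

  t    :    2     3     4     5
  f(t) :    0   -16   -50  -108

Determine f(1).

Write f(t) = at³ + bt² + ct + d; the 4 given values yield a linear system in the 4 coefficients.
Solving, f(t) = -t³ + 3t + 2.
Then f(1) = 4.

4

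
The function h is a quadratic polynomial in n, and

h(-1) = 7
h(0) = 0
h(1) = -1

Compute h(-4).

64

Write h(n) = an² + bn + c; the 3 given values yield a linear system in the 3 coefficients.
Solving, h(n) = 3n² - 4n.
Then h(-4) = 64.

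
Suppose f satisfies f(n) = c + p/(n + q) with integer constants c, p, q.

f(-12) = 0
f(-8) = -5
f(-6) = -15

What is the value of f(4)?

(f(n) − c)(n + q) = p for each data point; the three points give a linear system in c and q, then p follows.
Solving: c = 5, q = 4, p = 40, so f(n) = 5 + 40/(n + 4).
Then f(4) = 5 + 40/8 = 10.

10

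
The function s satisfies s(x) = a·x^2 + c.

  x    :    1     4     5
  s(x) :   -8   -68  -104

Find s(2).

From s(1) = -8 and s(4) = -68: 1a + c = -8 and 16a + c = -68.
Subtracting: 15a = -60, so a = -4; then c = -8 − (-4)·1 = -4.
So s(x) = -4x² − 4, and s(2) = -20.

-20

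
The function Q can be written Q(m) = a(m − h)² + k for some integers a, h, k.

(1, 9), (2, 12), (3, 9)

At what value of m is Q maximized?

First differences 3, -3; second difference -6 = 2a, so a = -3.
Expanding, the m-coefficient is −2ah = 6h; matching it to the data gives h = 2, and then k = 12.
So Q(m) = -3(m − 2)² + 12.
Hence h = 2.

2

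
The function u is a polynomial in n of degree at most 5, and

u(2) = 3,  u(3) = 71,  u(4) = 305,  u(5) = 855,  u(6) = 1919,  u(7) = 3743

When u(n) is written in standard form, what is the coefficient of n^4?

First differences: 68, 234, 550, 1064, 1824. Second differences: 166, 316, 514, 760. Third differences: 150, 198, 246. Fourth differences: 48, 48.
Level-4 differences are constant, so u has degree 4.
Fitting a degree-4 polynomial gives u(n) = 2n^4 - 3n³ - 5n + 5.
The coefficient of n^4 is 2.

2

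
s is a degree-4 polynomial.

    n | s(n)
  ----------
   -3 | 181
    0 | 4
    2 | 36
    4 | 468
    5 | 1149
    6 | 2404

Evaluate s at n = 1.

Write s(n) = an^4 + bn³ + cn² + dn + e; the 6 given values yield a linear system in the 5 coefficients.
Solving, s(n) = 2n^4 - n³ + 4n + 4.
Then s(1) = 9.

9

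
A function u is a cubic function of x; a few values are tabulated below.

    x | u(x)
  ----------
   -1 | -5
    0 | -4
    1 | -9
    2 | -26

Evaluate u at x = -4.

Write u(x) = ax³ + bx² + cx + d; the 4 given values yield a linear system in the 4 coefficients.
Solving, u(x) = -x³ - 3x² - x - 4.
Then u(-4) = 16.

16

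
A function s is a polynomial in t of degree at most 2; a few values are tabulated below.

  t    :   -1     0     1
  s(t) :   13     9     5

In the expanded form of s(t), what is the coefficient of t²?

First differences: -4, -4.
Level-1 differences are constant, so s has degree 1.
Fitting a degree-1 polynomial gives s(t) = -4t + 9.
The coefficient of t² is 0.

0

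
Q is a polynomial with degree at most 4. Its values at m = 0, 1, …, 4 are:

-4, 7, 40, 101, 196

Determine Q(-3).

Write Q(m) = am^4 + bm³ + cm² + dm + e; the 5 given values yield a linear system in the 5 coefficients.
Solving, the leading coefficient vanishes, and Q(m) = m³ + 8m² + 2m - 4.
Then Q(-3) = 35.

35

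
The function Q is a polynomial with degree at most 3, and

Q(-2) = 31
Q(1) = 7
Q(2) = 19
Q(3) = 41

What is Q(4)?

73

Write Q(x) = ax³ + bx² + cx + d; the 4 given values yield a linear system in the 4 coefficients.
Solving, the leading coefficient vanishes, and Q(x) = 5x² - 3x + 5.
Then Q(4) = 73.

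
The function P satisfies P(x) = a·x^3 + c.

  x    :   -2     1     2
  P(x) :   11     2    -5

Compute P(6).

-213

From P(-2) = 11 and P(1) = 2: -8a + c = 11 and 1a + c = 2.
Subtracting: 9a = -9, so a = -1; then c = 11 − (-1)·(-8) = 3.
So P(x) = -1x³ + 3, and P(6) = -213.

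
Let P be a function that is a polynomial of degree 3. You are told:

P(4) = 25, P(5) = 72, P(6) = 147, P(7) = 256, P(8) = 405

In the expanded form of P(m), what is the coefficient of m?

First differences: 47, 75, 109, 149. Second differences: 28, 34, 40. Third differences: 6, 6.
Level-3 differences are constant, so P has degree 3.
Fitting a degree-3 polynomial gives P(m) = m³ - m² - 5m - 3.
The coefficient of m is -5.

-5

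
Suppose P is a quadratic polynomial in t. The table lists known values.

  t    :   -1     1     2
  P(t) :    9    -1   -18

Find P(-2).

2

Write P(t) = at² + bt + c; the 3 given values yield a linear system in the 3 coefficients.
Solving, P(t) = -4t² - 5t + 8.
Then P(-2) = 2.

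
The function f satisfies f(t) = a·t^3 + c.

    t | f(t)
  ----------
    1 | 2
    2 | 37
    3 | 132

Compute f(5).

From f(1) = 2 and f(2) = 37: 1a + c = 2 and 8a + c = 37.
Subtracting: 7a = 35, so a = 5; then c = 2 − 5·1 = -3.
So f(t) = 5t³ − 3, and f(5) = 622.

622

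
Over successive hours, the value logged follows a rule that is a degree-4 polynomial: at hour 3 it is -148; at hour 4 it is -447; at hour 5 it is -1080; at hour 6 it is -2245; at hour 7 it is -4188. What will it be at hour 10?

Write the value at k as P(k).
Write P(k) = ak^4 + bk³ + ck² + dk + e; the 5 given values yield a linear system in the 5 coefficients.
Solving, P(k) = -2k^4 + 3k³ - 9k² + 3k + 5.
Then P(10) = -17865.

-17865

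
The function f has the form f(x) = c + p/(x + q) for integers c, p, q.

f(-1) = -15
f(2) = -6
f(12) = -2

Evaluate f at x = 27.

-1

(f(x) − c)(x + q) = p for each data point; the three points give a linear system in c and q, then p follows.
Solving: c = 0, q = 3, p = -30, so f(x) = -30/(x + 3).
Then f(27) = 0 − 30/30 = -1.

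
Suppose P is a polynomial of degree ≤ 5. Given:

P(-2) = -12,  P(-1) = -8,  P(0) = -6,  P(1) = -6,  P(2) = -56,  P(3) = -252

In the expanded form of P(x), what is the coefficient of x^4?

First differences: 4, 2, 0, -50, -196. Second differences: -2, -2, -50, -146. Third differences: 0, -48, -96. Fourth differences: -48, -48.
Level-4 differences are constant, so P has degree 4.
Fitting a degree-4 polynomial gives P(x) = -2x^4 - 4x³ + x² + 5x - 6.
The coefficient of x^4 is -2.

-2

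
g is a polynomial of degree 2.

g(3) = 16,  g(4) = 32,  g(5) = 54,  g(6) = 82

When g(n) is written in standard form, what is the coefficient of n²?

3

First differences: 16, 22, 28. Second differences: 6, 6.
Level-2 differences are constant, so g has degree 2.
Fitting a degree-2 polynomial gives g(n) = 3n² - 5n + 4.
The coefficient of n² is 3.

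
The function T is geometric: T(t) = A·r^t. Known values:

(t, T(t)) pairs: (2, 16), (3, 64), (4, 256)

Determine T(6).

Consecutive ratio: 64/16 = 4, and 256/64 = 4, so r = 4.
Then A·4^2 = 16 gives A = 1, and T(t) = 1·4^t.
T(6) = 1·4^6 = 4096.

4096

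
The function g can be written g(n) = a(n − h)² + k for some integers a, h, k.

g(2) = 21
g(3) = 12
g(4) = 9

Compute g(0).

First differences -9, -3; second difference 6 = 2a, so a = 3.
Expanding, the n-coefficient is −2ah = -6h; matching it to the data gives h = 4, and then k = 9.
So g(n) = 3(n − 4)² + 9.
g(0) = 3·(-4)² + 9 = 57.

57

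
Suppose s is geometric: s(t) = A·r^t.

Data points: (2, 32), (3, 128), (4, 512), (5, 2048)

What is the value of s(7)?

Consecutive ratio: 128/32 = 4, and 512/128 = 4, so r = 4.
Then A·4^2 = 32 gives A = 2, and s(t) = 2·4^t.
s(7) = 2·4^7 = 32768.

32768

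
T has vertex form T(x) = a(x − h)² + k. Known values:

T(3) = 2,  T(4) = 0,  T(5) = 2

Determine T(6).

First differences -2, 2; second difference 4 = 2a, so a = 2.
Expanding, the x-coefficient is −2ah = -4h; matching it to the data gives h = 4, and then k = 0.
So T(x) = 2(x − 4)² + 0.
T(6) = 2·2² + 0 = 8.

8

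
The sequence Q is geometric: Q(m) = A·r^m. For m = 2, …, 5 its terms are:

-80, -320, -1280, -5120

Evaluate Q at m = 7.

Consecutive ratio: -320/(-80) = 4, and -1280/(-320) = 4, so r = 4.
Then A·4^2 = -80 gives A = -5, and Q(m) = -5·4^m.
Q(7) = -5·4^7 = -81920.

-81920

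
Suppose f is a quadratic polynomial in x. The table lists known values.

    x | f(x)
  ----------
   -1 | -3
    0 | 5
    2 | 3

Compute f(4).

-23

Write f(x) = ax² + bx + c; the 3 given values yield a linear system in the 3 coefficients.
Solving, f(x) = -3x² + 5x + 5.
Then f(4) = -23.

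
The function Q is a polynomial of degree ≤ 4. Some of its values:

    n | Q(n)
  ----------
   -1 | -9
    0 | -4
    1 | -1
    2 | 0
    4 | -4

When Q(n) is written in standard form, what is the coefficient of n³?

Write Q(n) = an^4 + bn³ + cn² + dn + e; the 5 given values yield a linear system in the 5 coefficients.
Solving, the top 2 coefficients vanish, and Q(n) = -n² + 4n - 4.
The coefficient of n³ is 0.

0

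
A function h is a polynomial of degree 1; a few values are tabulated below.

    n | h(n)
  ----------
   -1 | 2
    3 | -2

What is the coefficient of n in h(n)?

-1

Write h(n) = an + b; the 2 given values yield a linear system in the 2 coefficients.
Solving, h(n) = -n + 1.
The coefficient of n is -1.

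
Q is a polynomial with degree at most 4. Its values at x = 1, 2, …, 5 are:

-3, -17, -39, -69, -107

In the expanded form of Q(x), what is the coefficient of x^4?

First differences: -14, -22, -30, -38. Second differences: -8, -8, -8.
Level-2 differences are constant, so Q has degree 2.
Fitting a degree-2 polynomial gives Q(x) = -4x² - 2x + 3.
The coefficient of x^4 is 0.

0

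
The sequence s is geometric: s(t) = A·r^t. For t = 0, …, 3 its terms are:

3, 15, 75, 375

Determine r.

Consecutive ratio: 15/3 = 5, and 75/15 = 5, so r = 5.
Then A·5^0 = 3 gives A = 3, and s(t) = 3·5^t.

5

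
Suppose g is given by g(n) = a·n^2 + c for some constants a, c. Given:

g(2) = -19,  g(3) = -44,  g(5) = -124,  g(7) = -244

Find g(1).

From g(2) = -19 and g(3) = -44: 4a + c = -19 and 9a + c = -44.
Subtracting: 5a = -25, so a = -5; then c = -19 − (-5)·4 = 1.
So g(n) = -5n² + 1, and g(1) = -4.

-4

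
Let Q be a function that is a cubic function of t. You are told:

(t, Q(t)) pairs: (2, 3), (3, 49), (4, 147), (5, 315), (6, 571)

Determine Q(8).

First differences: 46, 98, 168, 256. Second differences: 52, 70, 88. Third differences: 18, 18.
Level-3 differences are constant, so Q has degree 3.
Fitting a degree-3 polynomial gives Q(t) = 3t³ - t² - 6t - 5.
Then Q(8) = 1419.

1419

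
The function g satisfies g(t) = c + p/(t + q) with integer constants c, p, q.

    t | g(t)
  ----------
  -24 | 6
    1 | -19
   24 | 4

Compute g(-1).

29

(g(t) − c)(t + q) = p for each data point; the three points give a linear system in c and q, then p follows.
Solving: c = 5, q = 0, p = -24, so g(t) = 5 − 24/(t + 0).
Then g(-1) = 5 − 24/(-1) = 29.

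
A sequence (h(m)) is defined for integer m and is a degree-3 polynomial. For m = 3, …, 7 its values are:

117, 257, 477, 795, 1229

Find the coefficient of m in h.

1

Write h(m) = am³ + bm² + cm + d; the 5 given values yield a linear system in the 4 coefficients.
Solving, h(m) = 3m³ + 4m² + m - 3.
The coefficient of m is 1.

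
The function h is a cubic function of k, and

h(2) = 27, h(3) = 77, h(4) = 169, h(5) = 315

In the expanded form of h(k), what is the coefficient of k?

-3

Write h(k) = ak³ + bk² + ck + d; the 4 given values yield a linear system in the 4 coefficients.
Solving, h(k) = 2k³ + 3k² - 3k + 5.
The coefficient of k is -3.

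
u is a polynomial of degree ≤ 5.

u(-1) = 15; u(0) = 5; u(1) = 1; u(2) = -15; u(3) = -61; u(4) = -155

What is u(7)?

First differences: -10, -4, -16, -46, -94. Second differences: 6, -12, -30, -48. Third differences: -18, -18, -18.
Level-3 differences are constant, so u has degree 3.
Fitting a degree-3 polynomial gives u(x) = -3x³ + 3x² - 4x + 5.
Then u(7) = -905.

-905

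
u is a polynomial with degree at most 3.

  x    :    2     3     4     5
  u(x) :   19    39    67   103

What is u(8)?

259

First differences: 20, 28, 36. Second differences: 8, 8.
Level-2 differences are constant, so u has degree 2.
Fitting a degree-2 polynomial gives u(x) = 4x² + 3.
Then u(8) = 259.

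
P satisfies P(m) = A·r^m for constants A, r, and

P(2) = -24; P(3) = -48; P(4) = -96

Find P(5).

-192

Consecutive ratio: -48/(-24) = 2, and -96/(-48) = 2, so r = 2.
Then A·2^2 = -24 gives A = -6, and P(m) = -6·2^m.
P(5) = -6·2^5 = -192.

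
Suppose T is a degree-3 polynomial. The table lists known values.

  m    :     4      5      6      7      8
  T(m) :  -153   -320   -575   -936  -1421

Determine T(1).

0

First differences: -167, -255, -361, -485. Second differences: -88, -106, -124. Third differences: -18, -18.
Level-3 differences are constant, so T has degree 3.
Fitting a degree-3 polynomial gives T(m) = -3m³ + m² + 7m - 5.
Then T(1) = 0.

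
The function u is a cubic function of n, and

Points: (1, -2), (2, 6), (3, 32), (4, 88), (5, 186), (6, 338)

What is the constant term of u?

First differences: 8, 26, 56, 98, 152. Second differences: 18, 30, 42, 54. Third differences: 12, 12, 12.
Level-3 differences are constant, so u has degree 3.
Fitting a degree-3 polynomial gives u(n) = 2n³ - 3n² + 3n - 4.
The constant term is u(0) = -4.

-4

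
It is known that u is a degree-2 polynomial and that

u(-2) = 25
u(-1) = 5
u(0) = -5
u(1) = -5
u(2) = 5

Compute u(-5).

First differences: -20, -10, 0, 10. Second differences: 10, 10, 10.
Level-2 differences are constant, so u has degree 2.
Fitting a degree-2 polynomial gives u(t) = 5t² - 5t - 5.
Then u(-5) = 145.

145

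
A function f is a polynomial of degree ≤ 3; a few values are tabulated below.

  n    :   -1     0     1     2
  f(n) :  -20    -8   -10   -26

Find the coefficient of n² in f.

-7

First differences: 12, -2, -16. Second differences: -14, -14.
Level-2 differences are constant, so f has degree 2.
Fitting a degree-2 polynomial gives f(n) = -7n² + 5n - 8.
The coefficient of n² is -7.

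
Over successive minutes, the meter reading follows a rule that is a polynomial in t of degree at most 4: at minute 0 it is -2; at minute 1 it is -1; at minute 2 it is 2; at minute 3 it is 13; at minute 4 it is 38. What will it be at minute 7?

Write the value at t as h(t).
First differences: 1, 3, 11, 25. Second differences: 2, 8, 14. Third differences: 6, 6.
Level-3 differences are constant, so h has degree 3.
Fitting a degree-3 polynomial gives h(t) = t³ - 2t² + 2t - 2.
Then h(7) = 257.

257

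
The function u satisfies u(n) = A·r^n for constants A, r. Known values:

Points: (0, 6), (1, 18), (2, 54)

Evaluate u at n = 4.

Consecutive ratio: 18/6 = 3, and 54/18 = 3, so r = 3.
Then A·3^0 = 6 gives A = 6, and u(n) = 6·3^n.
u(4) = 6·3^4 = 486.

486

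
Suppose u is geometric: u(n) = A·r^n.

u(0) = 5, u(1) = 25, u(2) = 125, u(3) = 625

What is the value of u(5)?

Consecutive ratio: 25/5 = 5, and 125/25 = 5, so r = 5.
Then A·5^0 = 5 gives A = 5, and u(n) = 5·5^n.
u(5) = 5·5^5 = 15625.

15625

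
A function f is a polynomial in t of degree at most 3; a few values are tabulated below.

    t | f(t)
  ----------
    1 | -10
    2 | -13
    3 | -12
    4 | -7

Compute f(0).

First differences: -3, 1, 5. Second differences: 4, 4.
Level-2 differences are constant, so f has degree 2.
Fitting a degree-2 polynomial gives f(t) = 2t² - 9t - 3.
Then f(0) = -3.

-3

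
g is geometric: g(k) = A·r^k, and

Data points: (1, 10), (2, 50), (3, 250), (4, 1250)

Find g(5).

6250

Consecutive ratio: 50/10 = 5, and 250/50 = 5, so r = 5.
Then A·5^1 = 10 gives A = 2, and g(k) = 2·5^k.
g(5) = 2·5^5 = 6250.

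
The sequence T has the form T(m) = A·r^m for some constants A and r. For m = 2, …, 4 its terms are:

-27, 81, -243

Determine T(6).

-2187

Consecutive ratio: 81/(-27) = -3, and -243/81 = -3, so r = -3.
Then A·(-3)^2 = -27 gives A = -3, and T(m) = -3·(-3)^m.
T(6) = -3·(-3)^6 = -2187.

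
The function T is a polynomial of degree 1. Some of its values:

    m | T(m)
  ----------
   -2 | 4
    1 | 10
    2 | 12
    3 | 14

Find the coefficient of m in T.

Write T(m) = am + b; the 4 given values yield a linear system in the 2 coefficients.
Solving, T(m) = 2m + 8.
The coefficient of m is 2.

2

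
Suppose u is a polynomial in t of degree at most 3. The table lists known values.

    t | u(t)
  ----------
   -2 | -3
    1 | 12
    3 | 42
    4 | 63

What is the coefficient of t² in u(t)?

Write u(t) = at³ + bt² + ct + d; the 4 given values yield a linear system in the 4 coefficients.
Solving, the leading coefficient vanishes, and u(t) = 2t² + 7t + 3.
The coefficient of t² is 2.

2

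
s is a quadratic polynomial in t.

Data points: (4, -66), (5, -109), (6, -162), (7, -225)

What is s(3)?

First differences: -43, -53, -63. Second differences: -10, -10.
Level-2 differences are constant, so s has degree 2.
Fitting a degree-2 polynomial gives s(t) = -5t² + 2t + 6.
Then s(3) = -33.

-33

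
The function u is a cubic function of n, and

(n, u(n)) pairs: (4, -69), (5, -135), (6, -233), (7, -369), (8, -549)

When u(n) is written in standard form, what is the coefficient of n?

4

First differences: -66, -98, -136, -180. Second differences: -32, -38, -44. Third differences: -6, -6.
Level-3 differences are constant, so u has degree 3.
Fitting a degree-3 polynomial gives u(n) = -n³ - n² + 4n - 5.
The coefficient of n is 4.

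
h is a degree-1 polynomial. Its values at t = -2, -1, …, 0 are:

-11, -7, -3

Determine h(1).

Write h(t) = at + b; the 3 given values yield a linear system in the 2 coefficients.
Solving, h(t) = 4t - 3.
Then h(1) = 1.

1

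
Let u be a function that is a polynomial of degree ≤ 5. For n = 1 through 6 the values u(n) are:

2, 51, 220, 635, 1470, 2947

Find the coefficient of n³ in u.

Write u(n) = an^5 + bn^4 + cn³ + dn² + en + p; the 6 given values yield a linear system in the 6 coefficients.
Solving, the leading coefficient vanishes, and u(n) = 2n^4 + n³ + 4n² - 5.
The coefficient of n³ is 1.

1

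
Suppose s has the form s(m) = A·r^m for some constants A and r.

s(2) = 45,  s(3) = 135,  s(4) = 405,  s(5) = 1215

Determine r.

Consecutive ratio: 135/45 = 3, and 405/135 = 3, so r = 3.
Then A·3^2 = 45 gives A = 5, and s(m) = 5·3^m.

3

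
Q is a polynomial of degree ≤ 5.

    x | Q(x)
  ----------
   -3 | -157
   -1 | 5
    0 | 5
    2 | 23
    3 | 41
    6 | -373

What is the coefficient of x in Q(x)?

-3

Write Q(x) = ax^5 + bx^4 + cx³ + dx² + ex + p; the 6 given values yield a linear system in the 6 coefficients.
Solving, the leading coefficient vanishes, and Q(x) = -x^4 + 4x³ + 2x² - 3x + 5.
The coefficient of x is -3.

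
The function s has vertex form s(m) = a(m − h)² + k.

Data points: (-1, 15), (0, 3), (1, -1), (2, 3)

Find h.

First differences -12, -4, 4; second difference 8 = 2a, so a = 4.
Expanding, the m-coefficient is −2ah = -8h; matching it to the data gives h = 1, and then k = -1.
So s(m) = 4(m − 1)² − 1.
Hence h = 1.

1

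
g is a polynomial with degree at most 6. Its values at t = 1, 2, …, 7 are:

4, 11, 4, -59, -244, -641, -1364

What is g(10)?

First differences: 7, -7, -63, -185, -397, -723. Second differences: -14, -56, -122, -212, -326. Third differences: -42, -66, -90, -114. Fourth differences: -24, -24, -24.
Level-4 differences are constant, so g has degree 4.
Fitting a degree-4 polynomial gives g(t) = -t^4 + 3t³ + t + 1.
Then g(10) = -6989.

-6989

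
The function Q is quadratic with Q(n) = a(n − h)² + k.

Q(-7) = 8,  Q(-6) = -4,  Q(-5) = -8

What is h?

-5

First differences -12, -4; second difference 8 = 2a, so a = 4.
Expanding, the n-coefficient is −2ah = -8h; matching it to the data gives h = -5, and then k = -8.
So Q(n) = 4(n + 5)² − 8.
Hence h = -5.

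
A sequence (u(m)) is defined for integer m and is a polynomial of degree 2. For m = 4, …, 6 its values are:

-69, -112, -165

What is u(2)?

Write u(m) = am² + bm + c; the 3 given values yield a linear system in the 3 coefficients.
Solving, u(m) = -5m² + 2m + 3.
Then u(2) = -13.

-13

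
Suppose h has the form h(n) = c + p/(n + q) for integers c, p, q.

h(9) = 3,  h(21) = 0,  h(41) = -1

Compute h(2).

38

(h(n) − c)(n + q) = p for each data point; the three points give a linear system in c and q, then p follows.
Solving: c = -2, q = -1, p = 40, so h(n) = -2 + 40/(n − 1).
Then h(2) = -2 + 40/1 = 38.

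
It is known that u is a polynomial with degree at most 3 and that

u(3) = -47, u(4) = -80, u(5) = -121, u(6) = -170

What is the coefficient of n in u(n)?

First differences: -33, -41, -49. Second differences: -8, -8.
Level-2 differences are constant, so u has degree 2.
Fitting a degree-2 polynomial gives u(n) = -4n² - 5n + 4.
The coefficient of n is -5.

-5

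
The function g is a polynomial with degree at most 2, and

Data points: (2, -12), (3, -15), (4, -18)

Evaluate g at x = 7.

First differences: -3, -3.
Level-1 differences are constant, so g has degree 1.
Fitting a degree-1 polynomial gives g(x) = -3x - 6.
Then g(7) = -27.

-27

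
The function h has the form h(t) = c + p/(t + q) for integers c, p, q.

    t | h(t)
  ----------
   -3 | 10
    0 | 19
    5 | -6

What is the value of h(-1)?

14

(h(t) − c)(t + q) = p for each data point; the three points give a linear system in c and q, then p follows.
Solving: c = 4, q = -2, p = -30, so h(t) = 4 − 30/(t − 2).
Then h(-1) = 4 − 30/(-3) = 14.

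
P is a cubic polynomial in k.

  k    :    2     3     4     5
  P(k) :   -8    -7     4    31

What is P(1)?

Write P(k) = ak³ + bk² + ck + d; the 4 given values yield a linear system in the 4 coefficients.
Solving, P(k) = k³ - 4k² + 2k - 4.
Then P(1) = -5.

-5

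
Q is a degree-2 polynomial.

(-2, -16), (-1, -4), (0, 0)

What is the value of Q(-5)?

Write Q(n) = an² + bn + c; the 3 given values yield a linear system in the 3 coefficients.
Solving, Q(n) = -4n².
Then Q(-5) = -100.

-100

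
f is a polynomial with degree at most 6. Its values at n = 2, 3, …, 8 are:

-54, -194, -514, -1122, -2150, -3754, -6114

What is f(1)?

-10

Write f(n) = an^6 + bn^5 + cn^4 + dn³ + en² + pn + q; the 7 given values yield a linear system in the 7 coefficients.
Solving, the top 2 coefficients vanish, and f(n) = -n^4 - 4n³ + n² - 4n - 2.
Then f(1) = -10.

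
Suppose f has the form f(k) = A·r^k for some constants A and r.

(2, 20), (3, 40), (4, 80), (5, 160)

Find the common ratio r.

Consecutive ratio: 40/20 = 2, and 80/40 = 2, so r = 2.
Then A·2^2 = 20 gives A = 5, and f(k) = 5·2^k.

2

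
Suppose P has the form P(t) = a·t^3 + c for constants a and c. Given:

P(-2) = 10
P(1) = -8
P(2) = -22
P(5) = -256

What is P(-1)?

-4

From P(-2) = 10 and P(1) = -8: -8a + c = 10 and 1a + c = -8.
Subtracting: 9a = -18, so a = -2; then c = 10 − (-2)·(-8) = -6.
So P(t) = -2t³ − 6, and P(-1) = -4.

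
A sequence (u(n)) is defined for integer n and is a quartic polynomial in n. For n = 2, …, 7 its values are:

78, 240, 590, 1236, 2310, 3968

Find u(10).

Write u(n) = an^4 + bn³ + cn² + dn + e; the 6 given values yield a linear system in the 5 coefficients.
Solving, u(n) = n^4 + 4n³ + 3n² + 6n + 6.
Then u(10) = 14366.

14366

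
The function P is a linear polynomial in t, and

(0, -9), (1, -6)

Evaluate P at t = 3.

0

Write P(t) = at + b; the 2 given values yield a linear system in the 2 coefficients.
Solving, P(t) = 3t - 9.
Then P(3) = 0.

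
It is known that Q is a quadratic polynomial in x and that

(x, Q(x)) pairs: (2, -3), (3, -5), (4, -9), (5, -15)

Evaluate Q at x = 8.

First differences: -2, -4, -6. Second differences: -2, -2.
Level-2 differences are constant, so Q has degree 2.
Fitting a degree-2 polynomial gives Q(x) = -x² + 3x - 5.
Then Q(8) = -45.

-45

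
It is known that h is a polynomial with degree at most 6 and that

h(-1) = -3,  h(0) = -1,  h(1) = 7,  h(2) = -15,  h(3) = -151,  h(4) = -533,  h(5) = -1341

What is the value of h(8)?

-8841

First differences: 2, 8, -22, -136, -382, -808. Second differences: 6, -30, -114, -246, -426. Third differences: -36, -84, -132, -180. Fourth differences: -48, -48, -48.
Level-4 differences are constant, so h has degree 4.
Fitting a degree-4 polynomial gives h(m) = -2m^4 - 2m³ + 5m² + 7m - 1.
Then h(8) = -8841.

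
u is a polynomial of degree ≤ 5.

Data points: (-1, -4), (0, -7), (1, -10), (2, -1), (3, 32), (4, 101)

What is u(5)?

Write u(x) = ax^5 + bx^4 + cx³ + dx² + ex + p; the 6 given values yield a linear system in the 6 coefficients.
Solving, the top 2 coefficients vanish, and u(x) = 2x³ - 5x - 7.
Then u(5) = 218.

218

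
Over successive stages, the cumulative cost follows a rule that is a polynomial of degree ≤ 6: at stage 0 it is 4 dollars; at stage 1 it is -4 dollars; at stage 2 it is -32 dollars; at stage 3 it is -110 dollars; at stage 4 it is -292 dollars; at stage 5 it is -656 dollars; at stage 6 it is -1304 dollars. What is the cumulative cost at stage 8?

-3980

Write the value at x as u(x).
First differences: -8, -28, -78, -182, -364, -648. Second differences: -20, -50, -104, -182, -284. Third differences: -30, -54, -78, -102. Fourth differences: -24, -24, -24.
Level-4 differences are constant, so u has degree 4.
Fitting a degree-4 polynomial gives u(x) = -x^4 + x³ - 6x² - 2x + 4.
Then u(8) = -3980.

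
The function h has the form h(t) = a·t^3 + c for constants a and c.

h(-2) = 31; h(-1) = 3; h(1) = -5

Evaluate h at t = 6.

From h(-2) = 31 and h(-1) = 3: -8a + c = 31 and -1a + c = 3.
Subtracting: 7a = -28, so a = -4; then c = 31 − (-4)·(-8) = -1.
So h(t) = -4t³ − 1, and h(6) = -865.

-865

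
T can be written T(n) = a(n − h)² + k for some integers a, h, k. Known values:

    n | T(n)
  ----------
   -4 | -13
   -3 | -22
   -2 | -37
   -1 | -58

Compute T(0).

-85

First differences -9, -15, -21; second difference -6 = 2a, so a = -3.
Expanding, the n-coefficient is −2ah = 6h; matching it to the data gives h = -5, and then k = -10.
So T(n) = -3(n + 5)² − 10.
T(0) = -3·5² − 10 = -85.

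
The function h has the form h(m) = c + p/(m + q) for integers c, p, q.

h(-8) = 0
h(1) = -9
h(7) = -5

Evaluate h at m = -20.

(h(m) − c)(m + q) = p for each data point; the three points give a linear system in c and q, then p follows.
Solving: c = -3, q = 2, p = -18, so h(m) = -3 − 18/(m + 2).
Then h(-20) = -3 − 18/(-18) = -2.

-2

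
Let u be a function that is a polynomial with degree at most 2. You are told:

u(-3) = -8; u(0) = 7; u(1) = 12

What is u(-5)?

Write u(x) = ax² + bx + c; the 3 given values yield a linear system in the 3 coefficients.
Solving, the leading coefficient vanishes, and u(x) = 5x + 7.
Then u(-5) = -18.

-18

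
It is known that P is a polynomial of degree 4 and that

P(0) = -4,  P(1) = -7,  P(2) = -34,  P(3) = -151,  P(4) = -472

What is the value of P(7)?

-4519

Write P(n) = an^4 + bn³ + cn² + dn + e; the 5 given values yield a linear system in the 5 coefficients.
Solving, P(n) = -2n^4 + n³ - n² - n - 4.
Then P(7) = -4519.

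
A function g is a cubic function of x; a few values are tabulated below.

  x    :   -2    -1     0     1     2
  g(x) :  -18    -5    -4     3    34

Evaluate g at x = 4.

Write g(x) = ax³ + bx² + cx + d; the 5 given values yield a linear system in the 4 coefficients.
Solving, g(x) = 3x³ + 3x² + x - 4.
Then g(4) = 240.

240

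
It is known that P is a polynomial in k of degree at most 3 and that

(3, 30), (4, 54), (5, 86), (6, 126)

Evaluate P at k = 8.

First differences: 24, 32, 40. Second differences: 8, 8.
Level-2 differences are constant, so P has degree 2.
Fitting a degree-2 polynomial gives P(k) = 4k² - 4k + 6.
Then P(8) = 230.

230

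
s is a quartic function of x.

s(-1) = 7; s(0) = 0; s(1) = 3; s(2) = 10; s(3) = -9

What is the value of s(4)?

Write s(x) = ax^4 + bx³ + cx² + dx + e; the 5 given values yield a linear system in the 5 coefficients.
Solving, s(x) = -x^4 + x³ + 6x² - 3x.
Then s(4) = -108.

-108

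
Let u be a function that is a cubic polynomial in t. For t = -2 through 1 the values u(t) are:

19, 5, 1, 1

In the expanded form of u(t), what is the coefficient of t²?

2

Write u(t) = at³ + bt² + ct + d; the 4 given values yield a linear system in the 4 coefficients.
Solving, u(t) = -t³ + 2t² - t + 1.
The coefficient of t² is 2.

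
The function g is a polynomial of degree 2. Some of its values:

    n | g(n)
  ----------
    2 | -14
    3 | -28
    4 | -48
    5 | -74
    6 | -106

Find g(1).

First differences: -14, -20, -26, -32. Second differences: -6, -6, -6.
Level-2 differences are constant, so g has degree 2.
Fitting a degree-2 polynomial gives g(n) = -3n² + n - 4.
Then g(1) = -6.

-6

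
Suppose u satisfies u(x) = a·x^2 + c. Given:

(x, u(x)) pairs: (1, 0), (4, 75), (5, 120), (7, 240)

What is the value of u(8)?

From u(1) = 0 and u(4) = 75: 1a + c = 0 and 16a + c = 75.
Subtracting: 15a = 75, so a = 5; then c = 0 − 5·1 = -5.
So u(x) = 5x² − 5, and u(8) = 315.

315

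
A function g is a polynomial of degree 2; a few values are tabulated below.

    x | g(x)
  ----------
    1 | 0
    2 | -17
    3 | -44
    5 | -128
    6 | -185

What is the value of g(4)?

-81

Write g(x) = ax² + bx + c; the 5 given values yield a linear system in the 3 coefficients.
Solving, g(x) = -5x² - 2x + 7.
Then g(4) = -81.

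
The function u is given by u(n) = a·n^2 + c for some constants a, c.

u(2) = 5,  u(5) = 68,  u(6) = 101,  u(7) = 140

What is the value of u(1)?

From u(2) = 5 and u(5) = 68: 4a + c = 5 and 25a + c = 68.
Subtracting: 21a = 63, so a = 3; then c = 5 − 3·4 = -7.
So u(n) = 3n² − 7, and u(1) = -4.

-4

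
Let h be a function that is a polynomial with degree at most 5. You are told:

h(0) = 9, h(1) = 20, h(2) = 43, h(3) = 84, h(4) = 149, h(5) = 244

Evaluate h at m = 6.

First differences: 11, 23, 41, 65, 95. Second differences: 12, 18, 24, 30. Third differences: 6, 6, 6.
Level-3 differences are constant, so h has degree 3.
Fitting a degree-3 polynomial gives h(m) = m³ + 3m² + 7m + 9.
Then h(6) = 375.

375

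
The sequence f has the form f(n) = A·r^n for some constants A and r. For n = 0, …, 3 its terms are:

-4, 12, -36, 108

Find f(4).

Consecutive ratio: 12/(-4) = -3, and -36/12 = -3, so r = -3.
Then A·(-3)^0 = -4 gives A = -4, and f(n) = -4·(-3)^n.
f(4) = -4·(-3)^4 = -324.

-324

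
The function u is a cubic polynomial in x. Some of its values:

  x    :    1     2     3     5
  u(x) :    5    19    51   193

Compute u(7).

Write u(x) = ax³ + bx² + cx + d; the 4 given values yield a linear system in the 4 coefficients.
Solving, u(x) = x³ + 3x² - 2x + 3.
Then u(7) = 479.

479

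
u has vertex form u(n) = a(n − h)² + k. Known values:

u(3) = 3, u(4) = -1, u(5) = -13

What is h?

3

First differences -4, -12; second difference -8 = 2a, so a = -4.
Expanding, the n-coefficient is −2ah = 8h; matching it to the data gives h = 3, and then k = 3.
So u(n) = -4(n − 3)² + 3.
Hence h = 3.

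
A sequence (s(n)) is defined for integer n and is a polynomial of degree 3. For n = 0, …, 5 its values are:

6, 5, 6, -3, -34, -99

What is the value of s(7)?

First differences: -1, 1, -9, -31, -65. Second differences: 2, -10, -22, -34. Third differences: -12, -12, -12.
Level-3 differences are constant, so s has degree 3.
Fitting a degree-3 polynomial gives s(n) = -2n³ + 7n² - 6n + 6.
Then s(7) = -379.

-379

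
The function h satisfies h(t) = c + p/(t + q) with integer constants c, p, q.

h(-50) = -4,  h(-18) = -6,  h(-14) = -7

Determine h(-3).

(h(t) − c)(t + q) = p for each data point; the three points give a linear system in c and q, then p follows.
Solving: c = -3, q = 2, p = 48, so h(t) = -3 + 48/(t + 2).
Then h(-3) = -3 + 48/(-1) = -51.

-51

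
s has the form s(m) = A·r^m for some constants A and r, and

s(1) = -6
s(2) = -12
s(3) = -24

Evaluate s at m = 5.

-96

Consecutive ratio: -12/(-6) = 2, and -24/(-12) = 2, so r = 2.
Then A·2^1 = -6 gives A = -3, and s(m) = -3·2^m.
s(5) = -3·2^5 = -96.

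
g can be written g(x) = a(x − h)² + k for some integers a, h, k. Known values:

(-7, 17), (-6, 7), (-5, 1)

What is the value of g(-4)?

-1

First differences -10, -6; second difference 4 = 2a, so a = 2.
Expanding, the x-coefficient is −2ah = -4h; matching it to the data gives h = -4, and then k = -1.
So g(x) = 2(x + 4)² − 1.
g(-4) = 2·0² − 1 = -1.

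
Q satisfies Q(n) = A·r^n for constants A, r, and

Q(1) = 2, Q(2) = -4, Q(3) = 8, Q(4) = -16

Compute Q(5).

Consecutive ratio: -4/2 = -2, and 8/(-4) = -2, so r = -2.
Then A·(-2)^1 = 2 gives A = -1, and Q(n) = -1·(-2)^n.
Q(5) = -1·(-2)^5 = 32.

32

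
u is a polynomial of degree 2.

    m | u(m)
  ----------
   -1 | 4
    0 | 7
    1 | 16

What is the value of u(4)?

Write u(m) = am² + bm + c; the 3 given values yield a linear system in the 3 coefficients.
Solving, u(m) = 3m² + 6m + 7.
Then u(4) = 79.

79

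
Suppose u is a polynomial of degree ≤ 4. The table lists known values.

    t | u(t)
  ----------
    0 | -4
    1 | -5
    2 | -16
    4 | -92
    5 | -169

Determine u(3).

Write u(t) = at^4 + bt³ + ct² + dt + e; the 5 given values yield a linear system in the 5 coefficients.
Solving, the leading coefficient vanishes, and u(t) = -t³ - 2t² + 2t - 4.
Then u(3) = -43.

-43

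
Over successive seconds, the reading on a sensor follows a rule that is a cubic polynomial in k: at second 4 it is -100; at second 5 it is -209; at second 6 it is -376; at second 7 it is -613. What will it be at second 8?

Write the value at k as P(k).
Write P(k) = ak³ + bk² + ck + d; the 4 given values yield a linear system in the 4 coefficients.
Solving, P(k) = -2k³ + k² + 4k - 4.
Then P(8) = -932.

-932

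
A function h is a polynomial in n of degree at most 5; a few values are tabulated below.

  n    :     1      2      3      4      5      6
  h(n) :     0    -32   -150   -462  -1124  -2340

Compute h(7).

-4362

Write h(n) = an^5 + bn^4 + cn³ + dn² + en + p; the 6 given values yield a linear system in the 6 coefficients.
Solving, the leading coefficient vanishes, and h(n) = -2n^4 + 2n³ - 5n² - n + 6.
Then h(7) = -4362.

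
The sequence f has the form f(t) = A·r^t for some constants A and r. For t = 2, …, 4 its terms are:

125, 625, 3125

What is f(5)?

15625

Consecutive ratio: 625/125 = 5, and 3125/625 = 5, so r = 5.
Then A·5^2 = 125 gives A = 5, and f(t) = 5·5^t.
f(5) = 5·5^5 = 15625.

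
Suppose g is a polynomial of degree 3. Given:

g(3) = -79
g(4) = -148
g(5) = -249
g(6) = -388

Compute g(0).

-4

Write g(n) = an³ + bn² + cn + d; the 4 given values yield a linear system in the 4 coefficients.
Solving, g(n) = -n³ - 4n² - 4n - 4.
Then g(0) = -4.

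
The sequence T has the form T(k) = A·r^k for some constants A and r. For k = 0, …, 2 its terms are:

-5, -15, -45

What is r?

3

Consecutive ratio: -15/(-5) = 3, and -45/(-15) = 3, so r = 3.
Then A·3^0 = -5 gives A = -5, and T(k) = -5·3^k.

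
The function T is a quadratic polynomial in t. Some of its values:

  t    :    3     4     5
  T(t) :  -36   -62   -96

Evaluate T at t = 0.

Write T(t) = at² + bt + c; the 3 given values yield a linear system in the 3 coefficients.
Solving, T(t) = -4t² + 2t - 6.
Then T(0) = -6.

-6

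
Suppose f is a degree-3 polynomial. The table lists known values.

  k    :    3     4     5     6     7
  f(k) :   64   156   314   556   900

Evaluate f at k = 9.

First differences: 92, 158, 242, 344. Second differences: 66, 84, 102. Third differences: 18, 18.
Level-3 differences are constant, so f has degree 3.
Fitting a degree-3 polynomial gives f(k) = 3k³ - 3k² + 2k + 4.
Then f(9) = 1966.

1966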